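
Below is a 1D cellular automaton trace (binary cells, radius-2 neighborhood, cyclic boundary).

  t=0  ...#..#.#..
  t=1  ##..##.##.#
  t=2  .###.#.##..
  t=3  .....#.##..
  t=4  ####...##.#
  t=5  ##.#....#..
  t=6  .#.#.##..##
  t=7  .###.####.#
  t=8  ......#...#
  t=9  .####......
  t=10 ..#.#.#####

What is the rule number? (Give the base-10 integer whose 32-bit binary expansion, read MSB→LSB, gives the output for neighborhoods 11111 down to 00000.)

2457712131

  [31] ##### => #  t=4,i=1
  [30] ####. => .  t=4,i=2
  [29] ###.# => .  t=2,i=3
  [28] ###.. => #  t=1,i=1
  [27] ##.## => .  t=1,i=6
  [26] ##.#. => .  t=2,i=4
  [25] ##..# => #  t=1,i=2
  [24] ##... => .  t=2,i=9
  [23] #.### => .  t=1,i=10
  [22] #.##. => #  t=1,i=7
  [21] #.#.# => #  t=2,i=5
  [20] #.#.. => #  t=0,i=8
  [19] #..## => #  t=1,i=3
  [18] #..#. => #  t=0,i=5
  [17] #...# => .  t=2,i=10
  [16] #.... => #  t=0,i=10
  [15] .#### => #  t=4,i=0
  [14] .###. => .  t=1,i=0
  [13] .##.# => #  t=1,i=5
  [12] .##.. => #  t=2,i=8
  [11] .#.## => .  t=2,i=6
  [10] .#.#. => #  t=0,i=7
  [9] .#..# => #  t=0,i=4
  [8] .#... => .  t=0,i=9
  [7] ..### => .  t=2,i=1
  [6] ..##. => .  t=1,i=4
  [5] ..#.# => .  t=0,i=6
  [4] ..#.. => .  t=0,i=3
  [3] ...## => .  t=2,i=0
  [2] ...#. => .  t=0,i=2
  [1] ....# => #  t=0,i=1
  [0] ..... => #  t=0,i=0
  bits 10010010011111011011011000000011 = 2457712131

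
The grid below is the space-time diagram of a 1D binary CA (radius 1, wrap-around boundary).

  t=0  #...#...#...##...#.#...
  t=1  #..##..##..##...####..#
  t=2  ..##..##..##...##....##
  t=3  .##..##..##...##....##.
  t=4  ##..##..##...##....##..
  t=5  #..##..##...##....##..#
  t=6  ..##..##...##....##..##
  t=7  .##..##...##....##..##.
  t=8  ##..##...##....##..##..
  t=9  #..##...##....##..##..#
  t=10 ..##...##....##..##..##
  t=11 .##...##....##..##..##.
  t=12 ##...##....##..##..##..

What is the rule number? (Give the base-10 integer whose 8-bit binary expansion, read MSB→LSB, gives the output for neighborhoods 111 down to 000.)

  ###|.  b7=0 t=1,i=17
  ##.|.  b6=0 t=0,i=13
  #.#|#  b5=1 t=0,i=18
  #..|.  b4=0 t=0,i=1
  .##|#  b3=1 t=0,i=12
  .#.|#  b2=1 t=0,i=0
  ..#|#  b1=1 t=0,i=3
  ...|.  b0=0 t=0,i=2
  bits 00101110 = 46

46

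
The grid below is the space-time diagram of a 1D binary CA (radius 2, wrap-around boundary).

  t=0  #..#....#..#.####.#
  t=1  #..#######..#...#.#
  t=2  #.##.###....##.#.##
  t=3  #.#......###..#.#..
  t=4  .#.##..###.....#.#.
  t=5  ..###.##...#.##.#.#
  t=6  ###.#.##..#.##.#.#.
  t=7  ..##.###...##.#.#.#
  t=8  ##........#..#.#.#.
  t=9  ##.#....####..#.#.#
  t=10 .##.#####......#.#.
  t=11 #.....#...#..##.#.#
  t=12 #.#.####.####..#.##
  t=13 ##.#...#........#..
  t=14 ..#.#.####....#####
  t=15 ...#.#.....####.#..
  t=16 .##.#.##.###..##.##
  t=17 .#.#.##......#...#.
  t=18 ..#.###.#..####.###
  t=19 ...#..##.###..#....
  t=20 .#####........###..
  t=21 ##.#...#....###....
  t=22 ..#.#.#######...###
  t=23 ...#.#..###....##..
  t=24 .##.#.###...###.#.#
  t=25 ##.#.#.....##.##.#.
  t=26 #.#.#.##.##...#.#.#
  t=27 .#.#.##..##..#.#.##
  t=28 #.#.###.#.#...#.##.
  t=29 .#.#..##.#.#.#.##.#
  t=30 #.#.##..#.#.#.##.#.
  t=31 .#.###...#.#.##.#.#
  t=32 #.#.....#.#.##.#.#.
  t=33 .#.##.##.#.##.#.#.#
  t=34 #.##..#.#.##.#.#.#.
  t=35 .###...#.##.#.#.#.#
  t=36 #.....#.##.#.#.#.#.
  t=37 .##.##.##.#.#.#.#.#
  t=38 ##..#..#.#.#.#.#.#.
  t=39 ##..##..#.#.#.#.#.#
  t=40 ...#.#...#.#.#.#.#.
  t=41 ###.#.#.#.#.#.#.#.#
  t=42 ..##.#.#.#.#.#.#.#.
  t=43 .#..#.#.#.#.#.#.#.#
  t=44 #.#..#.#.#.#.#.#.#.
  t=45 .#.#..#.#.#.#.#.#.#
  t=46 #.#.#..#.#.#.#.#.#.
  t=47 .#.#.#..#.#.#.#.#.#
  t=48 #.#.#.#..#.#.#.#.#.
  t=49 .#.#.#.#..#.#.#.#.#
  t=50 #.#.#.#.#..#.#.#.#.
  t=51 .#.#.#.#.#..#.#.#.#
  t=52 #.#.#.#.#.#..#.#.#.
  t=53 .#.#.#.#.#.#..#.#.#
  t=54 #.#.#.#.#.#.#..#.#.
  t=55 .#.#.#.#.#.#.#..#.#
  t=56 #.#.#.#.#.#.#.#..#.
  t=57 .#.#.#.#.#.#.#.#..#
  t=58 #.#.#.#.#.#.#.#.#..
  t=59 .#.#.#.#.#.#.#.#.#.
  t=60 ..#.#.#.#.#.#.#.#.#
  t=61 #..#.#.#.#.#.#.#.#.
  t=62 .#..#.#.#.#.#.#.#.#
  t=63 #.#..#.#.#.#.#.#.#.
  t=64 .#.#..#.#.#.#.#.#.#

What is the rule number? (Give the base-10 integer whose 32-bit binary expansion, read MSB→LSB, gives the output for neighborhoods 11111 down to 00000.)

2756255646

  #####|#  b31=1 t=1,i=5
  ####.|.  b30=0 t=0,i=15
  ###.#|#  b29=1 t=0,i=16
  ###..|.  b28=0 t=1,i=9
  ##.##|.  b27=0 t=0,i=17
  ##.#.|#  b26=1 t=2,i=14
  ##..#|.  b25=0 t=0,i=1
  ##...|.  b24=0 t=2,i=8
  #.###|.  b23=0 t=0,i=13
  #.##.|#  b22=1 t=0,i=18
  #.#.#|.  b21=0 t=2,i=15
  #.#..|.  b20=0 t=3,i=2
  #..##|#  b19=1 t=1,i=2
  #..#.|.  b18=0 t=0,i=2
  #...#|.  b17=0 t=1,i=14
  #....|#  b16=1 t=0,i=5
  .####|.  b15=0 t=0,i=14
  .###.|.  b14=0 t=2,i=6
  .##.#|.  b13=0 t=2,i=3
  .##..|#  b12=1 t=0,i=0
  .#.##|#  b11=1 t=0,i=12
  .#.#.|#  b10=1 t=3,i=1
  .#..#|#  b9=1 t=0,i=9
  .#...|#  b8=1 t=0,i=4
  ..###|#  b7=1 t=1,i=3
  ..##.|.  b6=0 t=2,i=12
  ..#.#|.  b5=0 t=0,i=11
  ..#..|#  b4=1 t=0,i=3
  ...##|#  b3=1 t=2,i=11
  ...#.|#  b2=1 t=0,i=7
  ....#|#  b1=1 t=0,i=6
  .....|.  b0=0 t=3,i=5
  bits 10100100010010010001111110011110 = 2756255646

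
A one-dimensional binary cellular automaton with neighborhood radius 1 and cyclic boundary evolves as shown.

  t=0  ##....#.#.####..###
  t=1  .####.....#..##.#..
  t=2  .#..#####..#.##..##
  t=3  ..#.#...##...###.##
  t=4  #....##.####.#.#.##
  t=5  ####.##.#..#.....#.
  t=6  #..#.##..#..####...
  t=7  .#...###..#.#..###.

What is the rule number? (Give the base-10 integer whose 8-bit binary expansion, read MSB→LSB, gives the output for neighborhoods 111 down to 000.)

  [7] ### => .  t=0,i=0
  [6] ##. => #  t=0,i=1
  [5] #.# => .  t=0,i=7
  [4] #.. => #  t=0,i=2
  [3] .## => #  t=0,i=10
  [2] .#. => .  t=0,i=6
  [1] ..# => .  t=0,i=5
  [0] ... => #  t=0,i=3
  bits 01011001 = 89

89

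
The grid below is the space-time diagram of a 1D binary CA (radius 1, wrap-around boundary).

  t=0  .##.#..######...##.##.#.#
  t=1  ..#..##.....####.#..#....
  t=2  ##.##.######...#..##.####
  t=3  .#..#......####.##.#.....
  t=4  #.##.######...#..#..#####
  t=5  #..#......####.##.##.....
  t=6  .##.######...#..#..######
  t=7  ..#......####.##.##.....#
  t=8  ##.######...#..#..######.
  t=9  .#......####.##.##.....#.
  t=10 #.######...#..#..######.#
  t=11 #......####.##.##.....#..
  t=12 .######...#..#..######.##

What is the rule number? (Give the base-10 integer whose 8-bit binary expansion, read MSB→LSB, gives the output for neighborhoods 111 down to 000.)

  ### -> .   bit 7 = 0  t=0,i=8
  ##. -> #   bit 6 = 1  t=0,i=2
  #.# -> .   bit 5 = 0  t=0,i=0
  #.. -> #   bit 4 = 1  t=0,i=5
  .## -> .   bit 3 = 0  t=0,i=1
  .#. -> .   bit 2 = 0  t=0,i=4
  ..# -> #   bit 1 = 1  t=0,i=6
  ... -> #   bit 0 = 1  t=0,i=14
  bits 01010011 = 83

83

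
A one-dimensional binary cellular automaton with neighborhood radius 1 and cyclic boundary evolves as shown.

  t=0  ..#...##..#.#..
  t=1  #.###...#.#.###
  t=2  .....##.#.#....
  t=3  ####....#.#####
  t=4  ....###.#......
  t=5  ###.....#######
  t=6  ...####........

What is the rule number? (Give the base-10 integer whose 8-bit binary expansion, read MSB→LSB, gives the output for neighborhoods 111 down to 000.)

  ### -> .   bit 7 = 0  t=1,i=3
  ##. -> .   bit 6 = 0  t=0,i=7
  #.# -> .   bit 5 = 0  t=0,i=11
  #.. -> #   bit 4 = 1  t=0,i=3
  .## -> .   bit 3 = 0  t=0,i=6
  .#. -> #   bit 2 = 1  t=0,i=2
  ..# -> .   bit 1 = 0  t=0,i=1
  ... -> #   bit 0 = 1  t=0,i=0
  bits 00010101 = 21

21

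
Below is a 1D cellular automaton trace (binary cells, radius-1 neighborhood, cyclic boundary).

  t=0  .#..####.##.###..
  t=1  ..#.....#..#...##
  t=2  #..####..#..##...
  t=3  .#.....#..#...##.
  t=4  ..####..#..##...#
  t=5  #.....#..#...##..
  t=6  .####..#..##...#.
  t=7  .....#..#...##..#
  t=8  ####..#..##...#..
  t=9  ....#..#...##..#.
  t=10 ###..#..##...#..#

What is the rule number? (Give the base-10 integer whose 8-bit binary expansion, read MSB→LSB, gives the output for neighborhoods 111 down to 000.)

49

  ###|.  b7=0 t=0,i=5
  ##.|.  b6=0 t=0,i=7
  #.#|#  b5=1 t=0,i=8
  #..|#  b4=1 t=0,i=2
  .##|.  b3=0 t=0,i=4
  .#.|.  b2=0 t=0,i=1
  ..#|.  b1=0 t=0,i=0
  ...|#  b0=1 t=0,i=16
  bits 00110001 = 49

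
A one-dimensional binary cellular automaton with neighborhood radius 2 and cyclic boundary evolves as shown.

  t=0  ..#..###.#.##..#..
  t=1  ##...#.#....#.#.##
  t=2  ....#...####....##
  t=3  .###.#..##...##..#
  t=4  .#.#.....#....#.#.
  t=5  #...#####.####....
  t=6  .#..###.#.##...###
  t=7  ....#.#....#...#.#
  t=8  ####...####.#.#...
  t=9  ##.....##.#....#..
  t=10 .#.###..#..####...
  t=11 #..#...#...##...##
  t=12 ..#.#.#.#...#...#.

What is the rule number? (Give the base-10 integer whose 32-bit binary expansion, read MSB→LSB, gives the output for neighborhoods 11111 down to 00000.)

  nb #####: next=#  (t=5,i=6, bit31=1)
  nb ####.: next=.  (t=1,i=0, bit30=0)
  nb ###.#: next=#  (t=0,i=7, bit29=1)
  nb ###..: next=.  (t=1,i=1, bit28=0)
  nb ##.##: next=.  (t=5,i=9, bit27=0)
  nb ##.#.: next=.  (t=0,i=8, bit26=0)
  nb ##..#: next=.  (t=0,i=13, bit25=0)
  nb ##...: next=.  (t=1,i=2, bit24=0)
  nb #.###: next=#  (t=1,i=16, bit23=1)
  nb #.##.: next=.  (t=0,i=11, bit22=0)
  nb #.#.#: next=.  (t=0,i=9, bit21=0)
  nb #.#..: next=.  (t=1,i=7, bit20=0)
  nb #..##: next=.  (t=0,i=4, bit19=0)
  nb #..#.: next=#  (t=0,i=14, bit18=1)
  nb #...#: next=.  (t=1,i=3, bit17=0)
  nb #....: next=#  (t=0,i=17, bit16=1)
  nb .####: next=#  (t=1,i=17, bit15=1)
  nb .###.: next=.  (t=0,i=6, bit14=0)
  nb .##.#: next=#  (t=9,i=8, bit13=1)
  nb .##..: next=#  (t=0,i=12, bit12=1)
  nb .#.##: next=.  (t=0,i=10, bit11=0)
  nb .#.#.: next=.  (t=1,i=6, bit10=0)
  nb .#..#: next=.  (t=0,i=3, bit9=0)
  nb .#...: next=#  (t=0,i=16, bit8=1)
  nb ..###: next=#  (t=0,i=5, bit7=1)
  nb ..##.: next=.  (t=2,i=16, bit6=0)
  nb ..#.#: next=.  (t=1,i=5, bit5=0)
  nb ..#..: next=.  (t=0,i=2, bit4=0)
  nb ...##: next=.  (t=2,i=7, bit3=0)
  nb ...#.: next=#  (t=0,i=1, bit2=1)
  nb ....#: next=#  (t=0,i=0, bit1=1)
  nb .....: next=#  (t=4,i=6, bit0=1)
  bits 10100000100001011011000110000111 = 2693116295

2693116295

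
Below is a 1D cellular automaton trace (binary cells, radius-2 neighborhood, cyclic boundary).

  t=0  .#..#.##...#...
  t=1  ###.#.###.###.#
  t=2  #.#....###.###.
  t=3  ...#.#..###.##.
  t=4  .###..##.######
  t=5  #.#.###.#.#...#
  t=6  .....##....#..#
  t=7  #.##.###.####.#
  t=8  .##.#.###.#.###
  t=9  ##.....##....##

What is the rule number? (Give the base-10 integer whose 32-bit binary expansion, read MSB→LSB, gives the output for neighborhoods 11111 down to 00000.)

726193015

  #####|.  b31=0 t=4,i=11
  ####.|.  b30=0 t=1,i=1
  ###.#|#  b29=1 t=1,i=2
  ###..|.  b28=0 t=4,i=3
  ##.##|#  b27=1 t=1,i=9
  ##.#.|.  b26=0 t=1,i=3
  ##..#|#  b25=1 t=4,i=4
  ##...|#  b24=1 t=0,i=8
  #.###|.  b23=0 t=1,i=6
  #.##.|#  b22=1 t=0,i=6
  #.#.#|.  b21=0 t=1,i=4
  #.#..|.  b20=0 t=2,i=2
  #..##|#  b19=1 t=3,i=7
  #..#.|.  b18=0 t=0,i=3
  #...#|.  b17=0 t=0,i=9
  #....|.  b16=0 t=0,i=13
  .####|#  b15=1 t=1,i=0
  .###.|#  b14=1 t=1,i=7
  .##.#|.  b13=0 t=4,i=7
  .##..|#  b12=1 t=0,i=7
  .#.##|.  b11=0 t=0,i=5
  .#.#.|.  b10=0 t=2,i=1
  .#..#|#  b9=1 t=0,i=2
  .#...|#  b8=1 t=0,i=12
  ..###|.  b7=0 t=2,i=7
  ..##.|#  b6=1 t=4,i=6
  ..#.#|#  b5=1 t=0,i=4
  ..#..|#  b4=1 t=0,i=1
  ...##|.  b3=0 t=2,i=6
  ...#.|#  b2=1 t=0,i=0
  ....#|#  b1=1 t=0,i=14
  .....|#  b0=1 t=6,i=2
  bits 00101011010010001101001101110111 = 726193015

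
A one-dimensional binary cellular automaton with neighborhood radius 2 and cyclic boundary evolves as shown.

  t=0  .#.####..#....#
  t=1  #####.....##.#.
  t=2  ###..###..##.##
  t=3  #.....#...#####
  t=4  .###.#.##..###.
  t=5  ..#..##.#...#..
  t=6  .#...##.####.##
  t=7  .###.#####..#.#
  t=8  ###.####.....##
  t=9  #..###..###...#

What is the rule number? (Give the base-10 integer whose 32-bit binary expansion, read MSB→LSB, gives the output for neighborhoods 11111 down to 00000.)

  #####|#  b31=1 t=1,i=2
  ####.|.  b30=0 t=0,i=5
  ###.#|.  b29=0 t=4,i=3
  ###..|.  b28=0 t=0,i=6
  ##.##|#  b27=1 t=2,i=12
  ##.#.|.  b26=0 t=1,i=12
  ##..#|.  b25=0 t=0,i=7
  ##...|#  b24=1 t=1,i=5
  #.###|#  b23=1 t=0,i=3
  #.##.|.  b22=0 t=4,i=7
  #.#.#|#  b21=1 t=0,i=1
  #.#..|#  b20=1 t=5,i=8
  #..##|.  b19=0 t=2,i=4
  #..#.|.  b18=0 t=0,i=8
  #...#|#  b17=1 t=3,i=8
  #....|#  b16=1 t=0,i=11
  .####|#  b15=1 t=0,i=4
  .###.|#  b14=1 t=2,i=6
  .##.#|#  b13=1 t=1,i=11
  .##..|#  b12=1 t=4,i=8
  .#.##|#  b11=1 t=0,i=2
  .#.#.|#  b10=1 t=0,i=0
  .#..#|.  b9=0 t=5,i=3
  .#...|#  b8=1 t=0,i=10
  ..###|.  b7=0 t=2,i=5
  ..##.|#  b6=1 t=1,i=10
  ..#.#|.  b5=0 t=0,i=14
  ..#..|.  b4=0 t=0,i=9
  ...##|.  b3=0 t=1,i=9
  ...#.|#  b2=1 t=0,i=13
  ....#|.  b1=0 t=0,i=12
  .....|#  b0=1 t=1,i=7
  bits 10001001101100111111110101000101 = 2310274373

2310274373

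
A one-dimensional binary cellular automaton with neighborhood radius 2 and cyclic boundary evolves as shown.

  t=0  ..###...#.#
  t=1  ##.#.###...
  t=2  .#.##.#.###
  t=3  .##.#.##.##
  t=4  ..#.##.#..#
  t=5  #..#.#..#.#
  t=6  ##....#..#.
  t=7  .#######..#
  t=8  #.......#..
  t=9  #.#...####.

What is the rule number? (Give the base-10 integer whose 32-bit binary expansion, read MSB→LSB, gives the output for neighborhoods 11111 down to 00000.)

590051870

  ##### -> .   bit 31 = 0  t=7,i=3
  ####. -> .   bit 30 = 0  t=7,i=6
  ###.# -> #   bit 29 = 1  t=2,i=10
  ###.. -> .   bit 28 = 0  t=0,i=4
  ##.## -> .   bit 27 = 0  t=3,i=0
  ##.#. -> .   bit 26 = 0  t=1,i=2
  ##..# -> #   bit 25 = 1  t=5,i=1
  ##... -> #   bit 24 = 1  t=0,i=5
  #.### -> .   bit 23 = 0  t=1,i=5
  #.##. -> .   bit 22 = 0  t=2,i=3
  #.#.# -> #   bit 21 = 1  t=1,i=3
  #.#.. -> .   bit 20 = 0  t=0,i=10
  #..## -> #   bit 19 = 1  t=0,i=1
  #..#. -> .   bit 18 = 0  t=4,i=1
  #...# -> #   bit 17 = 1  t=0,i=6
  #.... -> #   bit 16 = 1  t=6,i=3
  .#### -> .   bit 15 = 0  t=7,i=2
  .###. -> #   bit 14 = 1  t=0,i=3
  .##.# -> #   bit 13 = 1  t=1,i=1
  .##.. -> #   bit 12 = 1  t=5,i=0
  .#.## -> #   bit 11 = 1  t=1,i=4
  .#.#. -> .   bit 10 = 0  t=0,i=9
  .#..# -> #   bit 9 = 1  t=0,i=0
  .#... -> .   bit 8 = 0  t=8,i=1
  ..### -> .   bit 7 = 0  t=0,i=2
  ..##. -> .   bit 6 = 0  t=1,i=0
  ..#.# -> .   bit 5 = 0  t=0,i=8
  ..#.. -> #   bit 4 = 1  t=4,i=10
  ...## -> #   bit 3 = 1  t=1,i=10
  ...#. -> #   bit 2 = 1  t=0,i=7
  ....# -> #   bit 1 = 1  t=6,i=4
  ..... -> .   bit 0 = 0  t=8,i=3
  bits 00100011001010110111101000011110 = 590051870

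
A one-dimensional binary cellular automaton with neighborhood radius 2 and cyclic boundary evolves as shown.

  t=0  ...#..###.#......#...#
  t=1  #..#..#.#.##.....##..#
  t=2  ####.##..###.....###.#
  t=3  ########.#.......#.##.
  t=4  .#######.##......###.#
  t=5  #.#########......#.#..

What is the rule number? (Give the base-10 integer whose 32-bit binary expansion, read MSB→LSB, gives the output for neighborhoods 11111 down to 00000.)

3931412976

  ##### -> #   bit 31 = 1  t=2,i=1
  ####. -> #   bit 30 = 1  t=2,i=2
  ###.# -> #   bit 29 = 1  t=0,i=8
  ###.. -> .   bit 28 = 0  t=2,i=11
  ##.## -> #   bit 27 = 1  t=2,i=4
  ##.#. -> .   bit 26 = 0  t=0,i=9
  ##..# -> #   bit 25 = 1  t=1,i=1
  ##... -> .   bit 24 = 0  t=1,i=12
  #.### -> .   bit 23 = 0  t=2,i=21
  #.##. -> #   bit 22 = 1  t=1,i=10
  #.#.# -> .   bit 21 = 0  t=1,i=8
  #.#.. -> #   bit 20 = 1  t=0,i=10
  #..## -> .   bit 19 = 0  t=0,i=5
  #..#. -> #   bit 18 = 1  t=1,i=2
  #...# -> .   bit 17 = 0  t=0,i=1
  #.... -> .   bit 16 = 0  t=0,i=12
  .#### -> #   bit 15 = 1  t=2,i=0
  .###. -> .   bit 14 = 0  t=0,i=7
  .##.# -> .   bit 13 = 0  t=3,i=20
  .##.. -> #   bit 12 = 1  t=1,i=0
  .#.## -> #   bit 11 = 1  t=1,i=9
  .#.#. -> .   bit 10 = 0  t=1,i=7
  .#..# -> .   bit 9 = 0  t=0,i=4
  .#... -> #   bit 8 = 1  t=0,i=0
  ..### -> #   bit 7 = 1  t=0,i=6
  ..##. -> #   bit 6 = 1  t=1,i=17
  ..#.# -> #   bit 5 = 1  t=1,i=6
  ..#.. -> #   bit 4 = 1  t=0,i=3
  ...## -> .   bit 3 = 0  t=1,i=16
  ...#. -> .   bit 2 = 0  t=0,i=2
  ....# -> .   bit 1 = 0  t=0,i=15
  ..... -> .   bit 0 = 0  t=0,i=13
  bits 11101010010101001001100111110000 = 3931412976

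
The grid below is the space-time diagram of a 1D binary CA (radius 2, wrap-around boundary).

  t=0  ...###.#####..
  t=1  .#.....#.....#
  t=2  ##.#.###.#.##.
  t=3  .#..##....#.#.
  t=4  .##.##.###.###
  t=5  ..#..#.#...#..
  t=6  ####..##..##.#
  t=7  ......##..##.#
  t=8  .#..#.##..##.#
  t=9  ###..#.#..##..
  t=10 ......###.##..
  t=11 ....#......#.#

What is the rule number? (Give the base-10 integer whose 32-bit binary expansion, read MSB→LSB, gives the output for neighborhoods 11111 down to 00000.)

  ##### -> .   bit 31 = 0  t=0,i=9
  ####. -> .   bit 30 = 0  t=0,i=10
  ###.# -> .   bit 29 = 0  t=0,i=5
  ###.. -> .   bit 28 = 0  t=0,i=11
  ##.## -> .   bit 27 = 0  t=0,i=6
  ##.#. -> .   bit 26 = 0  t=2,i=2
  ##..# -> .   bit 25 = 0  t=6,i=4
  ##... -> .   bit 24 = 0  t=0,i=12
  #.### -> #   bit 23 = 1  t=0,i=7
  #.##. -> .   bit 22 = 0  t=2,i=0
  #.#.# -> .   bit 21 = 0  t=2,i=3
  #.#.. -> #   bit 20 = 1  t=1,i=1
  #..## -> .   bit 19 = 0  t=3,i=3
  #..#. -> .   bit 18 = 0  t=3,i=0
  #...# -> .   bit 17 = 0  t=5,i=9
  #.... -> #   bit 16 = 1  t=0,i=13
  .#### -> .   bit 15 = 0  t=0,i=8
  .###. -> .   bit 14 = 0  t=0,i=4
  .##.# -> #   bit 13 = 1  t=2,i=1
  .##.. -> #   bit 12 = 1  t=3,i=5
  .#.## -> #   bit 11 = 1  t=2,i=4
  .#.#. -> #   bit 10 = 1  t=1,i=0
  .#..# -> #   bit 9 = 1  t=3,i=2
  .#... -> .   bit 8 = 0  t=1,i=2
  ..### -> .   bit 7 = 0  t=0,i=3
  ..##. -> #   bit 6 = 1  t=3,i=4
  ..#.# -> .   bit 5 = 0  t=1,i=13
  ..#.. -> #   bit 4 = 1  t=1,i=7
  ...## -> .   bit 3 = 0  t=0,i=2
  ...#. -> #   bit 2 = 1  t=1,i=6
  ....# -> #   bit 1 = 1  t=0,i=1
  ..... -> .   bit 0 = 0  t=0,i=0
  bits 00000000100100010011111001010110 = 9518678

9518678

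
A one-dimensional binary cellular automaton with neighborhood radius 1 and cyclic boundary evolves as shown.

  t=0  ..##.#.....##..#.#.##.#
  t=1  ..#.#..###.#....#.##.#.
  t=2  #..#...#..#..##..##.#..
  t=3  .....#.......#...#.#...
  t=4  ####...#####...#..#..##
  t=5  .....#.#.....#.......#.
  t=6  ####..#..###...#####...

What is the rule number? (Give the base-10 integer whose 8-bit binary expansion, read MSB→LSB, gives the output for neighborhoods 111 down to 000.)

  ### -> .   bit 7 = 0  t=1,i=8
  ##. -> .   bit 6 = 0  t=0,i=3
  #.# -> #   bit 5 = 1  t=0,i=4
  #.. -> .   bit 4 = 0  t=0,i=0
  .## -> #   bit 3 = 1  t=0,i=2
  .#. -> .   bit 2 = 0  t=0,i=5
  ..# -> .   bit 1 = 0  t=0,i=1
  ... -> #   bit 0 = 1  t=0,i=7
  bits 00101001 = 41

41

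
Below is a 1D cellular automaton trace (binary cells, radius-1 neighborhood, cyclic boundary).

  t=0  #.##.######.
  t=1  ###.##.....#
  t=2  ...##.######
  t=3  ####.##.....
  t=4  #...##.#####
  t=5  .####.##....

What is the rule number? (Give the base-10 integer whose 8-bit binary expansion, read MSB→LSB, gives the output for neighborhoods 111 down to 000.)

  nb ###: next=.  (t=0,i=6, bit7=0)
  nb ##.: next=.  (t=0,i=3, bit6=0)
  nb #.#: next=#  (t=0,i=1, bit5=1)
  nb #..: next=#  (t=1,i=6, bit4=1)
  nb .##: next=#  (t=0,i=2, bit3=1)
  nb .#.: next=#  (t=0,i=0, bit2=1)
  nb ..#: next=#  (t=1,i=10, bit1=1)
  nb ...: next=#  (t=1,i=7, bit0=1)
  bits 00111111 = 63

63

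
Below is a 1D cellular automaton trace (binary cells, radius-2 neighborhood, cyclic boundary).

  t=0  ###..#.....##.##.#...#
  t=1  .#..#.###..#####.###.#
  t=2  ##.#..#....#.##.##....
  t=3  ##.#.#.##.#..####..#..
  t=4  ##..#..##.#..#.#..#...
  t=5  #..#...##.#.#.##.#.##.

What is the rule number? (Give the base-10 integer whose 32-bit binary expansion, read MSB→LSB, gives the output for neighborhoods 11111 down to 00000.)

3369543109

  ##### -> #   bit 31 = 1  t=1,i=13
  ####. -> #   bit 30 = 1  t=0,i=1
  ###.# -> .   bit 29 = 0  t=1,i=15
  ###.. -> .   bit 28 = 0  t=0,i=2
  ##.## -> #   bit 27 = 1  t=0,i=13
  ##.#. -> .   bit 26 = 0  t=0,i=16
  ##..# -> .   bit 25 = 0  t=0,i=3
  ##... -> .   bit 24 = 0  t=2,i=18
  #.### -> #   bit 23 = 1  t=1,i=6
  #.##. -> #   bit 22 = 1  t=0,i=14
  #.#.# -> .   bit 21 = 0  t=1,i=21
  #.#.. -> #   bit 20 = 1  t=0,i=17
  #..## -> .   bit 19 = 0  t=1,i=10
  #..#. -> #   bit 18 = 1  t=0,i=4
  #...# -> #   bit 17 = 1  t=0,i=19
  #.... -> #   bit 16 = 1  t=0,i=7
  .#### -> .   bit 15 = 0  t=0,i=0
  .###. -> .   bit 14 = 0  t=1,i=7
  .##.# -> #   bit 13 = 1  t=0,i=12
  .##.. -> .   bit 12 = 0  t=2,i=17
  .#.## -> .   bit 11 = 0  t=1,i=5
  .#.#. -> #   bit 10 = 1  t=1,i=0
  .#..# -> .   bit 9 = 0  t=1,i=2
  .#... -> #   bit 8 = 1  t=0,i=6
  ..### -> #   bit 7 = 1  t=0,i=21
  ..##. -> #   bit 6 = 1  t=0,i=11
  ..#.# -> .   bit 5 = 0  t=1,i=4
  ..#.. -> .   bit 4 = 0  t=0,i=5
  ...## -> .   bit 3 = 0  t=0,i=10
  ...#. -> #   bit 2 = 1  t=2,i=10
  ....# -> .   bit 1 = 0  t=0,i=9
  ..... -> #   bit 0 = 1  t=0,i=8
  bits 11001000110101110010010111000101 = 3369543109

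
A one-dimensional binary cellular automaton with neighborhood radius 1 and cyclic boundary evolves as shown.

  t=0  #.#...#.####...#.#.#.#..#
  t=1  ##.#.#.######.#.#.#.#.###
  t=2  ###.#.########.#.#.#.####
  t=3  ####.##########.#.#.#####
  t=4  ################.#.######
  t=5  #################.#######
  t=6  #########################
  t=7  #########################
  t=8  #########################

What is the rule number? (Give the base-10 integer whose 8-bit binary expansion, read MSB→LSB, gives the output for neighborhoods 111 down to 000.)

  [7] ### => #  t=0,i=9
  [6] ##. => #  t=0,i=0
  [5] #.# => #  t=0,i=1
  [4] #.. => #  t=0,i=3
  [3] .## => #  t=0,i=8
  [2] .#. => .  t=0,i=2
  [1] ..# => #  t=0,i=5
  [0] ... => .  t=0,i=4
  bits 11111010 = 250

250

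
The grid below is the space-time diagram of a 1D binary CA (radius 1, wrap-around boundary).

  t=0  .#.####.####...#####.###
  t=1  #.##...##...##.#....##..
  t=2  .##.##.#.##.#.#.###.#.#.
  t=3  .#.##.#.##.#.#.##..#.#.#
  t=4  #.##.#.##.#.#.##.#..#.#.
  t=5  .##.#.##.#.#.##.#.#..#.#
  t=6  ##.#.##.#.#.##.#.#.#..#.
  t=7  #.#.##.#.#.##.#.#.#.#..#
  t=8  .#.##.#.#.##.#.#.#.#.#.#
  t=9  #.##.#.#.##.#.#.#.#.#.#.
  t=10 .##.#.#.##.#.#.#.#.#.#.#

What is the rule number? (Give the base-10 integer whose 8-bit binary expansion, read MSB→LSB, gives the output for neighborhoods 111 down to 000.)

57

  [7] ### => .  t=0,i=4
  [6] ##. => .  t=0,i=6
  [5] #.# => #  t=0,i=0
  [4] #.. => #  t=0,i=12
  [3] .## => #  t=0,i=3
  [2] .#. => .  t=0,i=1
  [1] ..# => .  t=0,i=14
  [0] ... => #  t=0,i=13
  bits 00111001 = 57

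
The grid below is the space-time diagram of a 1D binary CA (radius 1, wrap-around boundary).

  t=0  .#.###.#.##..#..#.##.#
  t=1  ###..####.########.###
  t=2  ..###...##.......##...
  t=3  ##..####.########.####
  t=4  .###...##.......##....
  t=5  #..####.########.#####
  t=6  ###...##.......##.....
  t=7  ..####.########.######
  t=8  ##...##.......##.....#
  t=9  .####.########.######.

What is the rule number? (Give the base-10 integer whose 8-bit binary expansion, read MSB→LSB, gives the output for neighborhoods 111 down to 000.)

  [7] ### => .  t=0,i=4
  [6] ##. => #  t=0,i=5
  [5] #.# => #  t=0,i=0
  [4] #.. => #  t=0,i=11
  [3] .## => .  t=0,i=3
  [2] .#. => #  t=0,i=1
  [1] ..# => #  t=0,i=12
  [0] ... => #  t=2,i=0
  bits 01110111 = 119

119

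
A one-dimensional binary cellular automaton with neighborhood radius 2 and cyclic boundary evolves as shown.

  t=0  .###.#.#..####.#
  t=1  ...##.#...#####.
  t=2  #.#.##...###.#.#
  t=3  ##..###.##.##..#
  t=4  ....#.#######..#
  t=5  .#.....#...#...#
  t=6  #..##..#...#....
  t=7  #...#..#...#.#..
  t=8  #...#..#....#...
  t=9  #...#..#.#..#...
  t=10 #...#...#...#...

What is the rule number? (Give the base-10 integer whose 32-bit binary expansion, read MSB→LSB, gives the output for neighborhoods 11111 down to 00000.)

  ##### -> .   bit 31 = 0  t=1,i=12
  ####. -> #   bit 30 = 1  t=0,i=12
  ###.# -> #   bit 29 = 1  t=0,i=3
  ###.. -> .   bit 28 = 0  t=1,i=14
  ##.## -> #   bit 27 = 1  t=3,i=7
  ##.#. -> #   bit 26 = 1  t=0,i=4
  ##..# -> .   bit 25 = 0  t=3,i=2
  ##... -> #   bit 24 = 1  t=1,i=15
  #.### -> .   bit 23 = 0  t=0,i=1
  #.##. -> #   bit 22 = 1  t=2,i=4
  #.#.# -> .   bit 21 = 0  t=0,i=5
  #.#.. -> .   bit 20 = 0  t=0,i=7
  #..## -> .   bit 19 = 0  t=0,i=9
  #..#. -> .   bit 18 = 0  t=4,i=14
  #...# -> .   bit 17 = 0  t=1,i=8
  #.... -> #   bit 16 = 1  t=1,i=0
  .#### -> #   bit 15 = 1  t=0,i=11
  .###. -> .   bit 14 = 0  t=0,i=2
  .##.# -> #   bit 13 = 1  t=1,i=4
  .##.. -> #   bit 12 = 1  t=2,i=5
  .#.## -> .   bit 11 = 0  t=0,i=0
  .#.#. -> #   bit 10 = 1  t=0,i=6
  .#..# -> .   bit 9 = 0  t=0,i=8
  .#... -> .   bit 8 = 0  t=1,i=7
  ..### -> #   bit 7 = 1  t=0,i=10
  ..##. -> .   bit 6 = 0  t=1,i=3
  ..#.# -> .   bit 5 = 0  t=4,i=4
  ..#.. -> #   bit 4 = 1  t=4,i=15
  ...## -> #   bit 3 = 1  t=1,i=2
  ...#. -> .   bit 2 = 0  t=4,i=3
  ....# -> .   bit 1 = 0  t=1,i=1
  ..... -> #   bit 0 = 1  t=5,i=4
  bits 01101101010000011011010010011001 = 1833022617

1833022617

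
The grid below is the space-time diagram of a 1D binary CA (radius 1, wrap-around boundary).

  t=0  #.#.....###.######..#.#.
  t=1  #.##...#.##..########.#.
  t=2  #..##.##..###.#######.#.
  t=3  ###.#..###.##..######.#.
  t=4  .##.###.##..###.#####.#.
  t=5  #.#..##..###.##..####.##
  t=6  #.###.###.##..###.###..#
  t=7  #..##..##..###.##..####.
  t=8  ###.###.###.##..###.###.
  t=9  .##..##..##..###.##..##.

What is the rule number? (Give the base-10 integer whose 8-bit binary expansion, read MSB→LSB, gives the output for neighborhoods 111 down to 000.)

  ###|#  b7=1 t=0,i=9
  ##.|#  b6=1 t=0,i=10
  #.#|.  b5=0 t=0,i=1
  #..|#  b4=1 t=0,i=3
  .##|.  b3=0 t=0,i=8
  .#.|#  b2=1 t=0,i=0
  ..#|#  b1=1 t=0,i=7
  ...|.  b0=0 t=0,i=4
  bits 11010110 = 214

214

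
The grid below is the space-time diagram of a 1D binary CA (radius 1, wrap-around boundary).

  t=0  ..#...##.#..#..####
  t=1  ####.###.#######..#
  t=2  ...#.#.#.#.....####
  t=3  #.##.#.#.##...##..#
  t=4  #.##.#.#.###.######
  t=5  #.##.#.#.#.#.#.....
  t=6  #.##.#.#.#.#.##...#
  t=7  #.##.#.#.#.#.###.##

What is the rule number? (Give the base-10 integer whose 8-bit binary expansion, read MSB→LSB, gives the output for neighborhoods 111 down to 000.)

  [7] ### => .  t=0,i=16
  [6] ##. => #  t=0,i=7
  [5] #.# => .  t=0,i=8
  [4] #.. => #  t=0,i=0
  [3] .## => #  t=0,i=6
  [2] .#. => #  t=0,i=2
  [1] ..# => #  t=0,i=1
  [0] ... => .  t=0,i=4
  bits 01011110 = 94

94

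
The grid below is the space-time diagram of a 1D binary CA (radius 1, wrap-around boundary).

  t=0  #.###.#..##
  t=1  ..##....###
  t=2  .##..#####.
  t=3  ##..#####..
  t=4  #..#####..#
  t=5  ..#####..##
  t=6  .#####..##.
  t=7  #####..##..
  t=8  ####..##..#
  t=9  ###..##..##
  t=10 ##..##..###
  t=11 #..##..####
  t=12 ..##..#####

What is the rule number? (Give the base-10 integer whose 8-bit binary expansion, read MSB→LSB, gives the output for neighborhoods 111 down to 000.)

139

  nb ###: next=#  (t=0,i=3, bit7=1)
  nb ##.: next=.  (t=0,i=0, bit6=0)
  nb #.#: next=.  (t=0,i=1, bit5=0)
  nb #..: next=.  (t=0,i=7, bit4=0)
  nb .##: next=#  (t=0,i=2, bit3=1)
  nb .#.: next=.  (t=0,i=6, bit2=0)
  nb ..#: next=#  (t=0,i=8, bit1=1)
  nb ...: next=#  (t=1,i=5, bit0=1)
  bits 10001011 = 139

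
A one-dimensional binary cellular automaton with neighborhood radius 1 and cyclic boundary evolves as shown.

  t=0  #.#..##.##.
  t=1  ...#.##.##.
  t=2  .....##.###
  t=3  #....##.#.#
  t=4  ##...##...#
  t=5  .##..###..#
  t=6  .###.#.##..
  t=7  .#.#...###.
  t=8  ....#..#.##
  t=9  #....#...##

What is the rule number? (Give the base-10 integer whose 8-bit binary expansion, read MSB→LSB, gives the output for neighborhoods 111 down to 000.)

88

  ###|.  b7=0 t=2,i=9
  ##.|#  b6=1 t=0,i=6
  #.#|.  b5=0 t=0,i=1
  #..|#  b4=1 t=0,i=3
  .##|#  b3=1 t=0,i=5
  .#.|.  b2=0 t=0,i=0
  ..#|.  b1=0 t=0,i=4
  ...|.  b0=0 t=1,i=0
  bits 01011000 = 88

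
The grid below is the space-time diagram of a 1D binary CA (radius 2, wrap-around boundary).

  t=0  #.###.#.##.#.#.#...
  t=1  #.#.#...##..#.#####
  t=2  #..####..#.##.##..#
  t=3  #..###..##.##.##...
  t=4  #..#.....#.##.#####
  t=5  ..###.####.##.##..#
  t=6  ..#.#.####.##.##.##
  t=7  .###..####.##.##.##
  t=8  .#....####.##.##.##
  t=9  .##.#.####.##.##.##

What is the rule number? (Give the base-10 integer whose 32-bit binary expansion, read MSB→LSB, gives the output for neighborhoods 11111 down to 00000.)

1641461175

  nb #####: next=.  (t=1,i=16, bit31=0)
  nb ####.: next=#  (t=1,i=18, bit30=1)
  nb ###.#: next=#  (t=0,i=4, bit29=1)
  nb ###..: next=.  (t=2,i=6, bit28=0)
  nb ##.##: next=.  (t=2,i=13, bit27=0)
  nb ##.#.: next=.  (t=0,i=5, bit26=0)
  nb ##..#: next=.  (t=1,i=10, bit25=0)
  nb ##...: next=#  (t=3,i=16, bit24=1)
  nb #.###: next=#  (t=0,i=2, bit23=1)
  nb #.##.: next=#  (t=0,i=8, bit22=1)
  nb #.#.#: next=.  (t=0,i=6, bit21=0)
  nb #.#..: next=#  (t=0,i=15, bit20=1)
  nb #..##: next=.  (t=2,i=2, bit19=0)
  nb #..#.: next=#  (t=1,i=11, bit18=1)
  nb #...#: next=#  (t=0,i=17, bit17=1)
  nb #....: next=.  (t=4,i=5, bit16=0)
  nb .####: next=#  (t=1,i=15, bit15=1)
  nb .###.: next=.  (t=0,i=3, bit14=0)
  nb .##.#: next=#  (t=0,i=9, bit13=1)
  nb .##..: next=#  (t=1,i=9, bit12=1)
  nb .#.##: next=.  (t=0,i=1, bit11=0)
  nb .#.#.: next=#  (t=0,i=12, bit10=1)
  nb .#..#: next=.  (t=3,i=1, bit9=0)
  nb .#...: next=#  (t=0,i=16, bit8=1)
  nb ..###: next=#  (t=2,i=3, bit7=1)
  nb ..##.: next=.  (t=1,i=8, bit6=0)
  nb ..#.#: next=#  (t=0,i=0, bit5=1)
  nb ..#..: next=#  (t=3,i=0, bit4=1)
  nb ...##: next=.  (t=1,i=7, bit3=0)
  nb ...#.: next=#  (t=0,i=18, bit2=1)
  nb ....#: next=#  (t=4,i=7, bit1=1)
  nb .....: next=#  (t=4,i=6, bit0=1)
  bits 01100001110101101011010110110111 = 1641461175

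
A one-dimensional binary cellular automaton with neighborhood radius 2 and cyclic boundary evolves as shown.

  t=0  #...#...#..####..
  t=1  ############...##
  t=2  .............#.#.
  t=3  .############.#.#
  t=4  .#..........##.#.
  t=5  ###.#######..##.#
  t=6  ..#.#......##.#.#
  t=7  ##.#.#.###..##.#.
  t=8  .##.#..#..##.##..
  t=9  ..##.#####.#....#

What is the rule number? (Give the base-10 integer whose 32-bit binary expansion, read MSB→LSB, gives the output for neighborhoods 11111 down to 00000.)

646850455

  [31] ##### => .  t=1,i=0
  [30] ####. => .  t=0,i=13
  [29] ###.# => #  t=3,i=12
  [28] ###.. => .  t=0,i=14
  [27] ##.## => .  t=5,i=3
  [26] ##.#. => #  t=3,i=13
  [25] ##..# => #  t=0,i=15
  [24] ##... => .  t=1,i=12
  [23] #.### => #  t=3,i=1
  [22] #.##. => .  t=7,i=0
  [21] #.#.# => .  t=3,i=14
  [20] #.#.. => .  t=2,i=15
  [19] #..## => #  t=0,i=10
  [18] #..#. => #  t=0,i=16
  [17] #...# => #  t=0,i=2
  [16] #.... => .  t=2,i=0
  [15] .#### => .  t=0,i=12
  [14] .###. => .  t=7,i=8
  [13] .##.# => #  t=4,i=13
  [12] .##.. => .  t=8,i=14
  [11] .#.## => .  t=3,i=0
  [10] .#.#. => #  t=2,i=14
  [9] .#..# => #  t=0,i=9
  [8] .#... => #  t=0,i=1
  [7] ..### => #  t=0,i=11
  [6] ..##. => .  t=4,i=12
  [5] ..#.# => .  t=2,i=13
  [4] ..#.. => #  t=0,i=0
  [3] ...## => .  t=1,i=14
  [2] ...#. => #  t=0,i=3
  [1] ....# => #  t=2,i=11
  [0] ..... => #  t=2,i=1
  bits 00100110100011100010011110010111 = 646850455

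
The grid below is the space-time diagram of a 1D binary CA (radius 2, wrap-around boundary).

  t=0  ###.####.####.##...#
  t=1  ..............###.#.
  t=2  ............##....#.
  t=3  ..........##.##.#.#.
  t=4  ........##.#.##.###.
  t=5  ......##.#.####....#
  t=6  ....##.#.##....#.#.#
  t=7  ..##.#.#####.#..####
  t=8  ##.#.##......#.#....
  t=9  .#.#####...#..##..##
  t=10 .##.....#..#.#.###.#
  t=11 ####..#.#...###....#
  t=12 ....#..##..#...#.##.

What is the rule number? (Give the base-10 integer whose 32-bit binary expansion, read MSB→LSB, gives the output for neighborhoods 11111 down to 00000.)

  nb #####: next=.  (t=7,i=9, bit31=0)
  nb ####.: next=.  (t=0,i=1, bit30=0)
  nb ###.#: next=.  (t=0,i=2, bit29=0)
  nb ###..: next=.  (t=4,i=18, bit28=0)
  nb ##.##: next=.  (t=0,i=3, bit27=0)
  nb ##.#.: next=.  (t=1,i=17, bit26=0)
  nb ##..#: next=#  (t=7,i=0, bit25=1)
  nb ##...: next=#  (t=0,i=16, bit24=1)
  nb #.###: next=.  (t=0,i=4, bit23=0)
  nb #.##.: next=#  (t=0,i=14, bit22=1)
  nb #.#.#: next=#  (t=3,i=16, bit21=1)
  nb #.#..: next=#  (t=1,i=18, bit20=1)
  nb #..##: next=#  (t=7,i=1, bit19=1)
  nb #..#.: next=.  (t=10,i=10, bit18=0)
  nb #...#: next=.  (t=0,i=17, bit17=0)
  nb #....: next=.  (t=1,i=0, bit16=0)
  nb .####: next=.  (t=0,i=0, bit15=0)
  nb .###.: next=.  (t=1,i=15, bit14=0)
  nb .##.#: next=#  (t=3,i=11, bit13=1)
  nb .##..: next=#  (t=0,i=15, bit12=1)
  nb .#.##: next=#  (t=4,i=12, bit11=1)
  nb .#.#.: next=#  (t=3,i=17, bit10=1)
  nb .#..#: next=.  (t=7,i=14, bit9=0)
  nb .#...: next=.  (t=1,i=19, bit8=0)
  nb ..###: next=.  (t=0,i=19, bit7=0)
  nb ..##.: next=.  (t=2,i=12, bit6=0)
  nb ..#.#: next=.  (t=6,i=15, bit5=0)
  nb ..#..: next=#  (t=2,i=18, bit4=1)
  nb ...##: next=#  (t=0,i=18, bit3=1)
  nb ...#.: next=.  (t=2,i=17, bit2=0)
  nb ....#: next=#  (t=1,i=12, bit1=1)
  nb .....: next=.  (t=1,i=1, bit0=0)
  bits 00000011011110000011110000011010 = 58211354

58211354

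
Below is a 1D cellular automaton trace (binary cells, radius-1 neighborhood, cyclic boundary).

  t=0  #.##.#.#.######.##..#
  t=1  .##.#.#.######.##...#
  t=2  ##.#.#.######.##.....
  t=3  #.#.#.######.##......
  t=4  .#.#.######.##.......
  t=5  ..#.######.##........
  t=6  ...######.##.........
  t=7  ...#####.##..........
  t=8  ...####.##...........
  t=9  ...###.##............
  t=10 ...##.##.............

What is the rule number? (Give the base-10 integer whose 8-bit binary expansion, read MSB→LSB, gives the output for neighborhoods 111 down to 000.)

168

  ### -> #   bit 7 = 1  t=0,i=10
  ##. -> .   bit 6 = 0  t=0,i=0
  #.# -> #   bit 5 = 1  t=0,i=1
  #.. -> .   bit 4 = 0  t=0,i=18
  .## -> #   bit 3 = 1  t=0,i=2
  .#. -> .   bit 2 = 0  t=0,i=5
  ..# -> .   bit 1 = 0  t=0,i=19
  ... -> .   bit 0 = 0  t=1,i=18
  bits 10101000 = 168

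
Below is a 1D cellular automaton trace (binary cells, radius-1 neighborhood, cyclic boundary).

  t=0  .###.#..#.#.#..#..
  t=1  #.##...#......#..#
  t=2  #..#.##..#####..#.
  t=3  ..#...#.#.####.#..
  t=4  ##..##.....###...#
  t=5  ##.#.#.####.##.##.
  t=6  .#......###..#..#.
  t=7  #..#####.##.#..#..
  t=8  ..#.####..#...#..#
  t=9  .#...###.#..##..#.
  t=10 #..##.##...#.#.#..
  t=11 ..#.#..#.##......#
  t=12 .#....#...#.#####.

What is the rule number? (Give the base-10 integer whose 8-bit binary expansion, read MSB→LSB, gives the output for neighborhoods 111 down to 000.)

  ### -> #   bit 7 = 1  t=0,i=2
  ##. -> #   bit 6 = 1  t=0,i=3
  #.# -> .   bit 5 = 0  t=0,i=4
  #.. -> .   bit 4 = 0  t=0,i=6
  .## -> .   bit 3 = 0  t=0,i=1
  .#. -> .   bit 2 = 0  t=0,i=5
  ..# -> #   bit 1 = 1  t=0,i=0
  ... -> #   bit 0 = 1  t=0,i=17
  bits 11000011 = 195

195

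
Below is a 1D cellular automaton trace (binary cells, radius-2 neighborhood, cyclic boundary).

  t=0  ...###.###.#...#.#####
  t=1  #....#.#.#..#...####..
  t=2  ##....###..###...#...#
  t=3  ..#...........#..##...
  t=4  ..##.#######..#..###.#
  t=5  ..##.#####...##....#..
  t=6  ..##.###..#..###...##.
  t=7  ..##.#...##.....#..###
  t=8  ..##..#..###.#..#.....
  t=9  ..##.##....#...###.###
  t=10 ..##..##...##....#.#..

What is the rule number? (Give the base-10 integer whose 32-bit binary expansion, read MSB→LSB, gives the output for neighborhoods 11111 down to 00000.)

  #####|#  b31=1 t=0,i=19
  ####.|.  b30=0 t=0,i=20
  ###.#|#  b29=1 t=0,i=5
  ###..|.  b28=0 t=0,i=21
  ##.##|.  b27=0 t=0,i=6
  ##.#.|.  b26=0 t=0,i=10
  ##..#|.  b25=0 t=1,i=20
  ##...|#  b24=1 t=0,i=0
  #.###|#  b23=1 t=0,i=7
  #.##.|.  b22=0 t=9,i=5
  #.#.#|#  b21=1 t=1,i=7
  #.#..|.  b20=0 t=0,i=11
  #..##|.  b19=0 t=2,i=10
  #..#.|#  b18=1 t=1,i=11
  #...#|.  b17=0 t=0,i=1
  #....|.  b16=0 t=1,i=2
  .####|#  b15=1 t=0,i=18
  .###.|.  b14=0 t=0,i=4
  .##.#|#  b13=1 t=4,i=3
  .##..|#  b12=1 t=3,i=18
  .#.##|#  b11=1 t=0,i=16
  .#.#.|#  b10=1 t=1,i=6
  .#..#|.  b9=0 t=1,i=10
  .#...|#  b8=1 t=0,i=12
  ..###|.  b7=0 t=0,i=3
  ..##.|#  b6=1 t=3,i=17
  ..#.#|.  b5=0 t=0,i=15
  ..#..|#  b4=1 t=1,i=0
  ...##|.  b3=0 t=0,i=2
  ...#.|.  b2=0 t=0,i=14
  ....#|.  b1=0 t=1,i=3
  .....|#  b0=1 t=3,i=5
  bits 10100001101001001011110101010001 = 2711928145

2711928145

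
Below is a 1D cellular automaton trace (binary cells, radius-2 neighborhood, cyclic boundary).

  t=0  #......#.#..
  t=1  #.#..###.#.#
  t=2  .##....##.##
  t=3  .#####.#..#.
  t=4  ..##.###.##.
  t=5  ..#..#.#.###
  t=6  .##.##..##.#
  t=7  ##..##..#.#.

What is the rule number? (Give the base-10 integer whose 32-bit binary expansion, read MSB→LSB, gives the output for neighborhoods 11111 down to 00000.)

  #####|#  b31=1 t=3,i=3
  ####.|.  b30=0 t=3,i=4
  ###.#|#  b29=1 t=1,i=7
  ###..|#  b28=1 t=5,i=11
  ##.##|.  b27=0 t=2,i=0
  ##.#.|#  b26=1 t=1,i=1
  ##..#|.  b25=0 t=5,i=0
  ##...|#  b24=1 t=2,i=3
  #.###|#  b23=1 t=4,i=5
  #.##.|#  b22=1 t=1,i=11
  #.#.#|.  b21=0 t=1,i=9
  #.#..|#  b20=1 t=0,i=9
  #..##|.  b19=0 t=1,i=4
  #..#.|#  b18=1 t=0,i=11
  #...#|.  b17=0 t=4,i=0
  #....|#  b16=1 t=0,i=2
  .####|#  b15=1 t=3,i=2
  .###.|.  b14=0 t=1,i=6
  .##.#|.  b13=0 t=1,i=0
  .##..|#  b12=1 t=2,i=2
  .#.##|#  b11=1 t=1,i=10
  .#.#.|.  b10=0 t=0,i=8
  .#..#|.  b9=0 t=0,i=10
  .#...|.  b8=0 t=0,i=1
  ..###|.  b7=0 t=1,i=5
  ..##.|#  b6=1 t=2,i=7
  ..#.#|#  b5=1 t=0,i=7
  ..#..|#  b4=1 t=0,i=0
  ...##|.  b3=0 t=2,i=6
  ...#.|#  b2=1 t=0,i=6
  ....#|#  b1=1 t=0,i=5
  .....|.  b0=0 t=0,i=3
  bits 10110101110101011001100001110110 = 3050674294

3050674294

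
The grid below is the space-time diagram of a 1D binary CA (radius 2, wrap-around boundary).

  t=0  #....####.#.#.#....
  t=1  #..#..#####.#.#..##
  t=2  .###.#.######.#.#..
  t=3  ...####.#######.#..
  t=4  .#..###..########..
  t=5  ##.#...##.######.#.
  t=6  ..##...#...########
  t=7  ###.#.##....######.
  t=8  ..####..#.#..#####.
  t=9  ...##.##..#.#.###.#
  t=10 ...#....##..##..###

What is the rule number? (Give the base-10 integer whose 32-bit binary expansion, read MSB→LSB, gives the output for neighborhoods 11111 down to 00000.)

3879503958

  nb #####: next=#  (t=1,i=8, bit31=1)
  nb ####.: next=#  (t=0,i=7, bit30=1)
  nb ###.#: next=#  (t=0,i=8, bit29=1)
  nb ###..: next=.  (t=1,i=0, bit28=0)
  nb ##.##: next=.  (t=3,i=7, bit27=0)
  nb ##.#.: next=#  (t=0,i=9, bit26=1)
  nb ##..#: next=#  (t=1,i=1, bit25=1)
  nb ##...: next=#  (t=4,i=17, bit24=1)
  nb #.###: next=.  (t=2,i=7, bit23=0)
  nb #.##.: next=.  (t=5,i=0, bit22=0)
  nb #.#.#: next=#  (t=0,i=10, bit21=1)
  nb #.#..: next=#  (t=0,i=14, bit20=1)
  nb #..##: next=#  (t=1,i=5, bit19=1)
  nb #..#.: next=#  (t=1,i=2, bit18=1)
  nb #...#: next=.  (t=2,i=18, bit17=0)
  nb #....: next=.  (t=0,i=2, bit16=0)
  nb .####: next=#  (t=0,i=6, bit15=1)
  nb .###.: next=.  (t=1,i=18, bit14=0)
  nb .##.#: next=.  (t=5,i=1, bit13=0)
  nb .##..: next=.  (t=6,i=3, bit12=0)
  nb .#.##: next=#  (t=2,i=6, bit11=1)
  nb .#.#.: next=.  (t=0,i=11, bit10=0)
  nb .#..#: next=.  (t=1,i=4, bit9=0)
  nb .#...: next=.  (t=0,i=1, bit8=0)
  nb ..###: next=.  (t=0,i=5, bit7=0)
  nb ..##.: next=#  (t=5,i=7, bit6=1)
  nb ..#.#: next=.  (t=8,i=8, bit5=0)
  nb ..#..: next=#  (t=0,i=0, bit4=1)
  nb ...##: next=.  (t=0,i=4, bit3=0)
  nb ...#.: next=#  (t=0,i=18, bit2=1)
  nb ....#: next=#  (t=0,i=3, bit1=1)
  nb .....: next=.  (t=3,i=0, bit0=0)
  bits 11100111001111001000100001010110 = 3879503958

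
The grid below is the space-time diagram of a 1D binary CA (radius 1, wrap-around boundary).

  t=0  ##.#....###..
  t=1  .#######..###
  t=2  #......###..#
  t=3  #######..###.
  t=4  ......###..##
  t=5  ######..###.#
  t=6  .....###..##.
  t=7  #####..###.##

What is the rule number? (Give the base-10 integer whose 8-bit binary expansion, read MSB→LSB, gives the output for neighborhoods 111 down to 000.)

  ### -> .   bit 7 = 0  t=0,i=9
  ##. -> #   bit 6 = 1  t=0,i=1
  #.# -> #   bit 5 = 1  t=0,i=2
  #.. -> #   bit 4 = 1  t=0,i=4
  .## -> .   bit 3 = 0  t=0,i=0
  .#. -> #   bit 2 = 1  t=0,i=3
  ..# -> #   bit 1 = 1  t=0,i=7
  ... -> #   bit 0 = 1  t=0,i=5
  bits 01110111 = 119

119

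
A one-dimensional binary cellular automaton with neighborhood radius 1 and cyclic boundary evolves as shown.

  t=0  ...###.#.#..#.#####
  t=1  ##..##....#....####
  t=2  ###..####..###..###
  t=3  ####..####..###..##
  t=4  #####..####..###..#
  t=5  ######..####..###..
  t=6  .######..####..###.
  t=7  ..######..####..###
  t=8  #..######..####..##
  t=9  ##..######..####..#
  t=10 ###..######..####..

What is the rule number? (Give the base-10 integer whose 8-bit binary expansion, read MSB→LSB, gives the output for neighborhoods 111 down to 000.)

  [7] ### => #  t=0,i=4
  [6] ##. => #  t=0,i=5
  [5] #.# => .  t=0,i=6
  [4] #.. => #  t=0,i=0
  [3] .## => .  t=0,i=3
  [2] .#. => .  t=0,i=7
  [1] ..# => .  t=0,i=2
  [0] ... => #  t=0,i=1
  bits 11010001 = 209

209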